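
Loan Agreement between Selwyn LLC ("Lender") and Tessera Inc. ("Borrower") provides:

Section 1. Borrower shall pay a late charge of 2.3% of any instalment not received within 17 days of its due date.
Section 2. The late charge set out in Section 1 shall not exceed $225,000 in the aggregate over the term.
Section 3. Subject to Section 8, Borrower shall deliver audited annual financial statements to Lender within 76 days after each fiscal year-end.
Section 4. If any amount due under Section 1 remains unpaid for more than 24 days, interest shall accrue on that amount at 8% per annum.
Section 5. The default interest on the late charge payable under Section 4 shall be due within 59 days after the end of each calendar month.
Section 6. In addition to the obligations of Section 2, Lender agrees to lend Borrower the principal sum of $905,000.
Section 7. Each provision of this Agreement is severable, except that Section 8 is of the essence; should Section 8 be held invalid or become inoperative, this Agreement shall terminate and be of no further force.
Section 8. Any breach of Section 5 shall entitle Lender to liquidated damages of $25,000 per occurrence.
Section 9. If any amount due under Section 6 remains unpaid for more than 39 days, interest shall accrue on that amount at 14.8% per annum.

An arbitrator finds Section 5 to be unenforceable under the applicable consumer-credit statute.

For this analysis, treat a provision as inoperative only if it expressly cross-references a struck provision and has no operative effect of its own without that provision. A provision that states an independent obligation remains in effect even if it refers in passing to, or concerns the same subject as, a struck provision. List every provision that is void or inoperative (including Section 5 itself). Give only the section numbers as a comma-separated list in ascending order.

1, 2, 3, 4, 5, 6, 7, 8, 9

Section 5 is struck. The whole of Section 8 is the liquidated-damages amount, defined by reference to Section 5, so Section 8 cannot stand once Section 5 is removed. Section 7 makes Section 8 an essential term, and Section 8 has been rendered inoperative by the cascade; under Section 7, the entire Agreement is therefore void. No provision of the Agreement survives.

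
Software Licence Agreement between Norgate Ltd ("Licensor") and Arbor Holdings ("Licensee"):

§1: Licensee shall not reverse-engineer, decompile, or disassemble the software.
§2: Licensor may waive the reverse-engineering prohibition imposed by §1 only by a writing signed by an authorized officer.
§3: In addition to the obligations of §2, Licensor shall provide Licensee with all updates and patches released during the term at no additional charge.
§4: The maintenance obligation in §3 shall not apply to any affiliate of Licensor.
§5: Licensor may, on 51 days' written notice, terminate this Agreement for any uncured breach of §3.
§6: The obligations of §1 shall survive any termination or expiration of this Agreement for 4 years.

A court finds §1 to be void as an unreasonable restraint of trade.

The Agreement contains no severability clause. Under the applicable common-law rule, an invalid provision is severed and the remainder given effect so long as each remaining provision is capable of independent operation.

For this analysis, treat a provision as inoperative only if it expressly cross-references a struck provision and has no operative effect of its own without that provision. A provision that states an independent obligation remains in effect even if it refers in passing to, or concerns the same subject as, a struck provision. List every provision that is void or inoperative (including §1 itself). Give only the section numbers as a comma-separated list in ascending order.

1, 2, 6

§1 is struck. §2 merely fixes the waiver condition for §1; with §1 gone it has nothing to operate on and falls away. §6 merely fixes the survival period for §1; with §1 gone it has nothing to operate on and falls away. Although §3 refers to §2, its operative terms do not depend on §2, so it remains in effect. With no severability clause, the stated default rule severs what cannot stand and enforces each remaining provision that can operate on its own. §3, §4, and §5 remain in effect.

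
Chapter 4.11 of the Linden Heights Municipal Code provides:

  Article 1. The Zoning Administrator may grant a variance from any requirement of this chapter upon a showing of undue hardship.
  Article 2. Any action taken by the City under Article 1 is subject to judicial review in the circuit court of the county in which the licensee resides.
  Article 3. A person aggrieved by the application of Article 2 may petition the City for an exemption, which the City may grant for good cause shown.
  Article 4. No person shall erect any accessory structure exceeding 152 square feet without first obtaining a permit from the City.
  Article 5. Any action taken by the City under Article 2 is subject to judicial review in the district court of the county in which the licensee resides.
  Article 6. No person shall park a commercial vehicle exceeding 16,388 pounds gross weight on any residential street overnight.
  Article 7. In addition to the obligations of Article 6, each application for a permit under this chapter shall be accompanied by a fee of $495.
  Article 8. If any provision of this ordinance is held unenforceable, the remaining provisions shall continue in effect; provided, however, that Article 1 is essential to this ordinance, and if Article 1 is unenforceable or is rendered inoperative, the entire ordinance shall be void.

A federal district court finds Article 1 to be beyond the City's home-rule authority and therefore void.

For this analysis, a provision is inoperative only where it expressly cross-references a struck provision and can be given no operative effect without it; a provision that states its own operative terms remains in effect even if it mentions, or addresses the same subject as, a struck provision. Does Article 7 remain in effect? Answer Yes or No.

No

Article 1 is struck. Article 2 operates only by reference to Article 1, so it falls with Article 1. Article 3 merely fixes the exemption procedure for Article 2; with Article 2 gone it has nothing to operate on and falls away. Article 5 merely fixes the judicial-review right for Article 2; with Article 2 gone it has nothing to operate on and falls away. Article 8 makes Article 1 an essential term, and Article 1 is the provision held invalid; under Article 8, the entire ordinance is therefore void. No provision of the ordinance survives. Article 7 is among the inoperative provisions, so the answer is no.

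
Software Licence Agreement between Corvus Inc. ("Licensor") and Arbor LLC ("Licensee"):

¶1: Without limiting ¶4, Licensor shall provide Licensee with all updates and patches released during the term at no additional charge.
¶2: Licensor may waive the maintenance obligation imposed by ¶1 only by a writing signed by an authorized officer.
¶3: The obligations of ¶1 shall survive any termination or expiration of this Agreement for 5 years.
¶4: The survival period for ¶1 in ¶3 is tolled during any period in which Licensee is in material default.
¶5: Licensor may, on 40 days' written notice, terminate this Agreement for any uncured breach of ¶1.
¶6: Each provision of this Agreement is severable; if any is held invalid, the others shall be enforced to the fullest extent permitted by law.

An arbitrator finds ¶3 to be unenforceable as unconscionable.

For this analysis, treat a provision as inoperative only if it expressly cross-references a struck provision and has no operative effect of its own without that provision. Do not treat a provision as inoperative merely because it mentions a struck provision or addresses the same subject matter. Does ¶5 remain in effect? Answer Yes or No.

Yes

¶3 is struck. ¶4 has no operative effect of its own apart from ¶3 and is therefore inoperative. Although ¶1 refers to ¶4, its operative terms do not depend on ¶4, so it remains in effect. ¶6 is a severability clause and preserves every provision that can still be given independent effect. That leaves ¶1, ¶2, ¶5, and ¶6 in effect. ¶5 is among the surviving provisions, so the answer is yes.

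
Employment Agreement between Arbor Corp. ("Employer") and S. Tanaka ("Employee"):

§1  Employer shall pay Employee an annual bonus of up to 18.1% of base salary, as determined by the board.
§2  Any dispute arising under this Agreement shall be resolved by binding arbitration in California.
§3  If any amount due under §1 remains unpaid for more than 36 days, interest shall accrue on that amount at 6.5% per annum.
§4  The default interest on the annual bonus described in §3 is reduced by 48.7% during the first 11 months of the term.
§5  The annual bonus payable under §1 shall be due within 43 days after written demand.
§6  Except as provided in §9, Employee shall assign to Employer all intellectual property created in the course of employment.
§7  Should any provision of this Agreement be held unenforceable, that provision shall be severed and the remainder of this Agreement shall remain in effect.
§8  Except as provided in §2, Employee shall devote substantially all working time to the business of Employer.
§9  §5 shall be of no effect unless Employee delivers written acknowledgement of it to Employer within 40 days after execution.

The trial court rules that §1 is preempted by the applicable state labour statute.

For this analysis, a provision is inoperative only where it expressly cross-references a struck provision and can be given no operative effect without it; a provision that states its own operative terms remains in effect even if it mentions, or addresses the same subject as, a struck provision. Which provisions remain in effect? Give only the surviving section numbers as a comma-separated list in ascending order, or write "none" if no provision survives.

2, 6, 7, 8

§1 is struck. §3 does nothing except set the default interest on the annual bonus by reference to §1; with §1 gone it has no independent effect and is inoperative. §5 has no operative effect of its own apart from §1 and is therefore inoperative. §4 operates only by reference to §3, so it falls with §3. §9 has no operative effect of its own apart from §5 and is therefore inoperative. Although §6 refers to §9, its operative terms do not depend on §9, so it remains in effect. §7 is a severability clause and preserves every provision that can still be given independent effect. §2, §6, §7, and §8 remain in effect.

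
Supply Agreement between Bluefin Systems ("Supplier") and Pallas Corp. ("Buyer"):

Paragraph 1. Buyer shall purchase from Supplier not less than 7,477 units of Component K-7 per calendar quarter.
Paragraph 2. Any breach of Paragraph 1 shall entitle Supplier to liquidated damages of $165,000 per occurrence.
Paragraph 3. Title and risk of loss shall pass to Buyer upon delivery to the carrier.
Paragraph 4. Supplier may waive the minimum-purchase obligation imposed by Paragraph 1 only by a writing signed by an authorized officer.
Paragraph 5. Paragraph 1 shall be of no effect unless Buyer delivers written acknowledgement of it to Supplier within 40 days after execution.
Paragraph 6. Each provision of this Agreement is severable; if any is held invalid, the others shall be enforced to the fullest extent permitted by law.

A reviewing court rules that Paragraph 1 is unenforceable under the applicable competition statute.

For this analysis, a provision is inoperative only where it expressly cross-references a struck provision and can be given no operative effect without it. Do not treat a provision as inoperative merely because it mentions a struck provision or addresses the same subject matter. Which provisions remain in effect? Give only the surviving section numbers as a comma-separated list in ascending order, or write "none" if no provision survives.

Paragraph 1 is struck. The whole of Paragraph 2 is the liquidated-damages amount, defined by reference to Paragraph 1, so Paragraph 2 cannot stand once Paragraph 1 is removed. The only function of Paragraph 4 is the waiver condition for Paragraph 1, so it cannot stand once Paragraph 1 is removed. Paragraph 5 has no operative effect of its own apart from Paragraph 1 and is therefore inoperative. Paragraph 6 is a severability clause and preserves every provision that can still be given independent effect. The provisions still in force are Paragraph 3 and Paragraph 6.

3, 6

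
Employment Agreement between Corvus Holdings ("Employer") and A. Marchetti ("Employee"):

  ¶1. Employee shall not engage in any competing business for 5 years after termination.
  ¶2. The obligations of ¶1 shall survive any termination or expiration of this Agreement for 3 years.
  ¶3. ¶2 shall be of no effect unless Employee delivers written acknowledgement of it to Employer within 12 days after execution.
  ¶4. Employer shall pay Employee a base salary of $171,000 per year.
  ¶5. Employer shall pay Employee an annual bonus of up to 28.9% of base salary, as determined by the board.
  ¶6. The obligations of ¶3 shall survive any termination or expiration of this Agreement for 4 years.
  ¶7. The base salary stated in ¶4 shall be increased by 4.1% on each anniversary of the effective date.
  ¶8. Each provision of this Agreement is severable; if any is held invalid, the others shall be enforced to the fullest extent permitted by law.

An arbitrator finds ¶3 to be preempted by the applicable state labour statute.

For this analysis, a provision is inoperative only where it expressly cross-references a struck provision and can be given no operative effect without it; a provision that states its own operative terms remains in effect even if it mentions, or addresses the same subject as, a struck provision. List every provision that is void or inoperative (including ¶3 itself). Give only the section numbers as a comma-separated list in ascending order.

¶3 is struck. The only function of ¶6 is the survival period for ¶3, so it cannot stand once ¶3 is removed. ¶8 is a severability clause and preserves every provision that can still be given independent effect. That leaves ¶1, ¶2, ¶4, ¶5, ¶7, and ¶8 in effect.

3, 6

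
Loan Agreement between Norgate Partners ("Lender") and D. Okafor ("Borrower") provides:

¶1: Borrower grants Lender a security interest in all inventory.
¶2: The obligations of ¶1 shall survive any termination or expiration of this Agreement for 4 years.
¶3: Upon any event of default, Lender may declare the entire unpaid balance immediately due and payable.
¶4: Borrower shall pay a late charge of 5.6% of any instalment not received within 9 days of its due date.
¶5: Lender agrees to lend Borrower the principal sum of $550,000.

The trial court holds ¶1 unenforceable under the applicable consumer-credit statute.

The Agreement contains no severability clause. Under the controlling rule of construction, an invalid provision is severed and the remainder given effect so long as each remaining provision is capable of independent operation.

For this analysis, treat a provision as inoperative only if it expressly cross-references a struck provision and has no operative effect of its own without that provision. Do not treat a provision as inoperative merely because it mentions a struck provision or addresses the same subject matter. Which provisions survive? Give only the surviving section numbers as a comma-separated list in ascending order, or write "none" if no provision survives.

¶1 is struck. ¶2 merely fixes the survival period for ¶1; with ¶1 gone it has nothing to operate on and falls away. With no severability clause, the stated default rule severs what cannot stand and enforces each remaining provision that can operate on its own. That leaves ¶3, ¶4, and ¶5 in effect.

3, 4, 5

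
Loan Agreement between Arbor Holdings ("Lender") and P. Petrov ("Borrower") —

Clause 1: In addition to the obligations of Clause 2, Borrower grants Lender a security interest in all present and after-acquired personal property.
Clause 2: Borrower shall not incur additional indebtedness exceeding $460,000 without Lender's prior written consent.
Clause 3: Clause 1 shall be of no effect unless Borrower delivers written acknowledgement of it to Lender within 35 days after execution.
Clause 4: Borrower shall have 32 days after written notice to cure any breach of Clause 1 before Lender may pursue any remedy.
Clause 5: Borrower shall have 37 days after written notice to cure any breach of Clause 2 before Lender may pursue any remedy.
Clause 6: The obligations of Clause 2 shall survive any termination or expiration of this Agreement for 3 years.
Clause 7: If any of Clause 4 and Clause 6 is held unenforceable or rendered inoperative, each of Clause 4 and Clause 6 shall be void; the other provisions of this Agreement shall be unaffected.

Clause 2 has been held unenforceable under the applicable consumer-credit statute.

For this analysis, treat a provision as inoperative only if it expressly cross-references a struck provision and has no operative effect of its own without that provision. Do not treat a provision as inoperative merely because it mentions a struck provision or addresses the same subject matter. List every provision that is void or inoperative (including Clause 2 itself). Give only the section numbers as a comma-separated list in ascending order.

2, 4, 5, 6

Clause 2 is struck. Clause 5 has no operative effect of its own apart from Clause 2 and is therefore inoperative. Clause 6 has no operative effect of its own apart from Clause 2 and is therefore inoperative. Although Clause 1 refers to Clause 2, its operative terms do not depend on Clause 2, so it remains in effect. Clause 7 declares Clause 4 and Clause 6 mutually dependent; since one of them has fallen, all of them are of no effect. That brings down Clause 4 as well. The remainder continues in force under Clause 7. The provisions still in force are Clause 1, Clause 3, and Clause 7.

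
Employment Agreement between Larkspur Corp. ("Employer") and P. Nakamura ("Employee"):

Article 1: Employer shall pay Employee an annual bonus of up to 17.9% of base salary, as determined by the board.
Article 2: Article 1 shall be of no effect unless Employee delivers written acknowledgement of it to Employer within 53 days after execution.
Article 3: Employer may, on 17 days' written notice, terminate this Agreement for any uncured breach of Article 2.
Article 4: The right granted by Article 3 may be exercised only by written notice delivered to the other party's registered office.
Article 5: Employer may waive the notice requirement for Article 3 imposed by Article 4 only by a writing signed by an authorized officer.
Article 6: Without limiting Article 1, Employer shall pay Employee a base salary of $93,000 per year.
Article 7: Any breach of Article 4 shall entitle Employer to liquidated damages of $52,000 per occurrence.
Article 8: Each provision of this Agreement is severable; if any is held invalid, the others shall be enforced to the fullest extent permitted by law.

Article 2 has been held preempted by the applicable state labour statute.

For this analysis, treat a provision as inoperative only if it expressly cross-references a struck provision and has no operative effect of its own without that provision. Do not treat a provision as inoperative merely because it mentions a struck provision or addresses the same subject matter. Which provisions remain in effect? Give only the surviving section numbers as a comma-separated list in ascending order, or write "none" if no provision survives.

1, 6, 8

Article 2 is struck. The only function of Article 3 is the termination right for breach of Article 2, so it cannot stand once Article 2 is removed. The only function of Article 4 is the notice requirement for Article 3, so it cannot stand once Article 3 is removed. Article 5 has no operative effect of its own apart from Article 4 and is therefore inoperative. Article 7 does nothing except set the liquidated-damages amount by reference to Article 4; with Article 4 gone it has no independent effect and is inoperative. Under the severability clause in Article 8, the remaining provisions continue in force. That leaves Article 1, Article 6, and Article 8 in effect.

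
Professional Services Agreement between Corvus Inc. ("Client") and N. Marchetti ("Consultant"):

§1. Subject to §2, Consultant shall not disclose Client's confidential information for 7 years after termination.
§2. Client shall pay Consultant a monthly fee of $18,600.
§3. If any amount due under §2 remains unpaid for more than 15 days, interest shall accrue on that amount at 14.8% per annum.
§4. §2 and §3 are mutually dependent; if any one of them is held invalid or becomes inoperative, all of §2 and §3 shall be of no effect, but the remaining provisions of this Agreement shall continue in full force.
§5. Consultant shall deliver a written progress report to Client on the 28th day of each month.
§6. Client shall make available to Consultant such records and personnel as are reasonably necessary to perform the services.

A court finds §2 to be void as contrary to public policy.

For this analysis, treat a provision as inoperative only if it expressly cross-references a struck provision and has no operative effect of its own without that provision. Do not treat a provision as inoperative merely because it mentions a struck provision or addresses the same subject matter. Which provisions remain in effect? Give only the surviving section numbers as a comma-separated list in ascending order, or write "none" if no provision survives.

§2 is struck. §3 operates only by reference to §2, so it falls with §2. §1 mentions §2 but its own obligation stands independently of §2, so §1 is not affected. §4 declares §2 and §3 mutually dependent; since one of them has fallen, all of them are of no effect. The remainder continues in force under §4. That leaves §1, §4, §5, and §6 in effect.

1, 4, 5, 6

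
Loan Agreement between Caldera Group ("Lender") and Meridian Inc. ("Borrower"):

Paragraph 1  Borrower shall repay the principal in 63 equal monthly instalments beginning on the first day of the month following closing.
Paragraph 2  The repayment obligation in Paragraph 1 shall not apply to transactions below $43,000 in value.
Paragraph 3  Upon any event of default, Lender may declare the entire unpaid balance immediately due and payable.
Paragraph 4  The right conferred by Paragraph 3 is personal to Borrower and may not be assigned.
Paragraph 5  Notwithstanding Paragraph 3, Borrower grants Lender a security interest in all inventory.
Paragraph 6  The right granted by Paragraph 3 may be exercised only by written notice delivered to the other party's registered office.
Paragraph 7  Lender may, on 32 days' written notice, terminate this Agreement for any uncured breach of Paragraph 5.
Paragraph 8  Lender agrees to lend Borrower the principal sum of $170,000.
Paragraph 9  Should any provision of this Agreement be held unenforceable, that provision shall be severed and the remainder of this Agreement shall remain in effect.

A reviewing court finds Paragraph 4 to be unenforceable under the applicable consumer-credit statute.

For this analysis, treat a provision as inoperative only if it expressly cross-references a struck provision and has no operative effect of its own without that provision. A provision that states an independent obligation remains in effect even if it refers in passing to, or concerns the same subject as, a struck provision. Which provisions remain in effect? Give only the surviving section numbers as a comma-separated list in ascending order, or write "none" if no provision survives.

Paragraph 4 is struck. Nothing else in the Agreement is defined by reference to Paragraph 4. Paragraph 9 is a severability clause and preserves every provision that can still be given independent effect. Paragraph 1, Paragraph 2, Paragraph 3, Paragraph 5, Paragraph 6, Paragraph 7, Paragraph 8, and Paragraph 9 remain in effect.

1, 2, 3, 5, 6, 7, 8, 9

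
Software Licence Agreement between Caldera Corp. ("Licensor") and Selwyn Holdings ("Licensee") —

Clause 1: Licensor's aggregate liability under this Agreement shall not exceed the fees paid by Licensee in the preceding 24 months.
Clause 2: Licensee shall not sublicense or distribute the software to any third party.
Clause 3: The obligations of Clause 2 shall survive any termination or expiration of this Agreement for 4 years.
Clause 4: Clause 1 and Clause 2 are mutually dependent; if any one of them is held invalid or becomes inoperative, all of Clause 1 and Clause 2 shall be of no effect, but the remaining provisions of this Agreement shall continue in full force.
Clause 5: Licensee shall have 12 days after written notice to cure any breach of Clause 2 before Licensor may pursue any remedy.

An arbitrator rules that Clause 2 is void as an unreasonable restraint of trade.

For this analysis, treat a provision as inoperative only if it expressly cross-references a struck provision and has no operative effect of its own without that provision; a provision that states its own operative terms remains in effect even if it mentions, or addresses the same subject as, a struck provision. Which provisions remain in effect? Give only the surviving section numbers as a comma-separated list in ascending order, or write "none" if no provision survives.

Clause 2 is struck. Clause 3 merely fixes the survival period for Clause 2; with Clause 2 gone it has nothing to operate on and falls away. Clause 5 operates only by reference to Clause 2, so it falls with Clause 2. Clause 4 declares Clause 1 and Clause 2 mutually dependent; since one of them has fallen, all of them are of no effect. That brings down Clause 1 as well. The remainder continues in force under Clause 4. Only Clause 4 remains in effect.

4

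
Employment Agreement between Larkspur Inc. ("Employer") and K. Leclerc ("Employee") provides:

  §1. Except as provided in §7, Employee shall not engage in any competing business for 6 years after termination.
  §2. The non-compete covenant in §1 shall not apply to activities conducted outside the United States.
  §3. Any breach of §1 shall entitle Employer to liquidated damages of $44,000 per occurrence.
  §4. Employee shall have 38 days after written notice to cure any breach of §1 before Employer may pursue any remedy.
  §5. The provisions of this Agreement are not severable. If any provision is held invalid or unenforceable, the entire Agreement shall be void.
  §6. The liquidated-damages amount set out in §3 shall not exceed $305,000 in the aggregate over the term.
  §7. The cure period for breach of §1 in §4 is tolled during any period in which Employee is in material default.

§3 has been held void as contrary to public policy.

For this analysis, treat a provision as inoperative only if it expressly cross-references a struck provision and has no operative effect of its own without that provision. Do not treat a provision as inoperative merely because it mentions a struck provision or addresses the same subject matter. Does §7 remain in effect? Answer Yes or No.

§3 is struck. The whole of §6 is the aggregate cap on the liquidated-damages amount, defined by reference to §3, so §6 cannot stand once §3 is removed. §5 provides that the Agreement is not severable, so the invalidity of any one provision voids the entire Agreement. No provision of the Agreement survives. §7 is among the inoperative provisions, so the answer is no.

No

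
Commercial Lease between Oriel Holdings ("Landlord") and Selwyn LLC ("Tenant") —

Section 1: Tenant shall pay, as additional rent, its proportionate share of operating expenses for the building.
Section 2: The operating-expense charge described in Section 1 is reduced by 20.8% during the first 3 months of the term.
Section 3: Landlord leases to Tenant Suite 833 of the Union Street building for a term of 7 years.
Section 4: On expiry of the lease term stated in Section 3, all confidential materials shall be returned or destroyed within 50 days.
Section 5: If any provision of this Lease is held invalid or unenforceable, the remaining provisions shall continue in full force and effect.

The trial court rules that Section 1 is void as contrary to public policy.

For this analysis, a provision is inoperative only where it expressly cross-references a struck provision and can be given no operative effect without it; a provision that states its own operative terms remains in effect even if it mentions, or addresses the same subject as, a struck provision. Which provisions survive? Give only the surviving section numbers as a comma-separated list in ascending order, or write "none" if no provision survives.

3, 4, 5

Section 1 is struck. The whole of Section 2 is the introductory reduction to the operating-expense charge, defined by reference to Section 1, so Section 2 cannot stand once Section 1 is removed. Under the severability clause in Section 5, the remaining provisions continue in force. The provisions still in force are Section 3, Section 4, and Section 5.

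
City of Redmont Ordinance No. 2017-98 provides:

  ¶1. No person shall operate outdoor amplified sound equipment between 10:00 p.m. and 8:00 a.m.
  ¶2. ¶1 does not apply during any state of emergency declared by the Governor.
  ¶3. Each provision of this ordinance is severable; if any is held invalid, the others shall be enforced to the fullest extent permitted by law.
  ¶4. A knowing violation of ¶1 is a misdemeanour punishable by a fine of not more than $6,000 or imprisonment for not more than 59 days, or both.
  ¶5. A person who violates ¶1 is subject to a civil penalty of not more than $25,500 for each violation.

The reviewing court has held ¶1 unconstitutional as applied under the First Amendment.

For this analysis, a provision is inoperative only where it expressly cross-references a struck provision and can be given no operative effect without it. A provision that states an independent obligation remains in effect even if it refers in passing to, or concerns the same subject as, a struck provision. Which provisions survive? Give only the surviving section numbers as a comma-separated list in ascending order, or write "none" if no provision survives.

¶1 is struck. ¶2 merely fixes the emergency suspension of ¶1; with ¶1 gone it has nothing to operate on and falls away. ¶4 merely fixes the criminal penalty for violating ¶1; with ¶1 gone it has nothing to operate on and falls away. The only function of ¶5 is the civil penalty for violating ¶1, so it cannot stand once ¶1 is removed. Under the severability clause in ¶3, the remaining provisions continue in force. Only ¶3 remains in effect.

3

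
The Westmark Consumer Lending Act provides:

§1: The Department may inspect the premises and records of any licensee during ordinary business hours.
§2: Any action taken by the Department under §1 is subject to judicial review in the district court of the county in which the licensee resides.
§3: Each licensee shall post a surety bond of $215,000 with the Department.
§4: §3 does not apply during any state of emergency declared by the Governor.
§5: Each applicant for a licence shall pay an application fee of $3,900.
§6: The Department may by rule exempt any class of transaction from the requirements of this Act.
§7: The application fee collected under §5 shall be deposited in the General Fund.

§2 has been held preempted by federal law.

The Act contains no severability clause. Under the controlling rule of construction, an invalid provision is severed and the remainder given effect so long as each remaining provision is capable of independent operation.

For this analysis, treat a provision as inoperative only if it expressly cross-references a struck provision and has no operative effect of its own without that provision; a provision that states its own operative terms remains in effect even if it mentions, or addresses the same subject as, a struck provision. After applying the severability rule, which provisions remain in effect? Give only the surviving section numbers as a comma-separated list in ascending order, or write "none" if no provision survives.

§2 is struck. Nothing else in the Act is defined by reference to §2. With no severability clause, the stated default rule severs what cannot stand and enforces each remaining provision that can operate on its own. The provisions still in force are §1, §3, §4, §5, §6, and §7.

1, 3, 4, 5, 6, 7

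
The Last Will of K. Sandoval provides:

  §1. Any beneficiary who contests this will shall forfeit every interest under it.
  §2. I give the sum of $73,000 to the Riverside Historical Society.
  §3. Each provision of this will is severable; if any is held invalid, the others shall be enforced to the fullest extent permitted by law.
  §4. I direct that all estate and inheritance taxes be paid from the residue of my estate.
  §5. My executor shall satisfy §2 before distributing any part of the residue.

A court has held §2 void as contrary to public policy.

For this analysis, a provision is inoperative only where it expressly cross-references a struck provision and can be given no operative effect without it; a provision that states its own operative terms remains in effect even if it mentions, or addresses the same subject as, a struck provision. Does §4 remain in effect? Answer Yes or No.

Yes

§2 is struck. The only function of §5 is the priority direction for §2, so it cannot stand once §2 is removed. Under the severability clause in §3, the remaining provisions continue in force. The provisions still in force are §1, §3, and §4. §4 is among the surviving provisions, so the answer is yes.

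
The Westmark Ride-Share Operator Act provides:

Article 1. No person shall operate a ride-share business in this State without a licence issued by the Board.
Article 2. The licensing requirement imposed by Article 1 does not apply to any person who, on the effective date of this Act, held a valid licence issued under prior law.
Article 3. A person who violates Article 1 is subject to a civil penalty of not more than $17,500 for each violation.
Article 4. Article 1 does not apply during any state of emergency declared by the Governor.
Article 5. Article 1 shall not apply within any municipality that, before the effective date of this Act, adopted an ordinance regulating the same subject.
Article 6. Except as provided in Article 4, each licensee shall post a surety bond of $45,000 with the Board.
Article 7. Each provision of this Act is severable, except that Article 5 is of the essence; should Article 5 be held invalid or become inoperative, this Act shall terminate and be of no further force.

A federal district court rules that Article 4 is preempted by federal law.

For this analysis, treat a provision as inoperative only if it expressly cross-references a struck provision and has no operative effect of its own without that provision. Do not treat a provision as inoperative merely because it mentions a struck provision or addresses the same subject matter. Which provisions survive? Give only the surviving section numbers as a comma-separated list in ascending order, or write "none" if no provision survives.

Article 4 is struck. Although Article 6 refers to Article 4, its operative terms do not depend on Article 4, so it remains in effect. Nothing else in the Act is defined by reference to Article 4. Article 7 makes Article 5 an essential term, but Article 5 is unaffected, so the severability proviso in Article 7 preserves the remaining provisions. The provisions still in force are Article 1, Article 2, Article 3, Article 5, Article 6, and Article 7.

1, 2, 3, 5, 6, 7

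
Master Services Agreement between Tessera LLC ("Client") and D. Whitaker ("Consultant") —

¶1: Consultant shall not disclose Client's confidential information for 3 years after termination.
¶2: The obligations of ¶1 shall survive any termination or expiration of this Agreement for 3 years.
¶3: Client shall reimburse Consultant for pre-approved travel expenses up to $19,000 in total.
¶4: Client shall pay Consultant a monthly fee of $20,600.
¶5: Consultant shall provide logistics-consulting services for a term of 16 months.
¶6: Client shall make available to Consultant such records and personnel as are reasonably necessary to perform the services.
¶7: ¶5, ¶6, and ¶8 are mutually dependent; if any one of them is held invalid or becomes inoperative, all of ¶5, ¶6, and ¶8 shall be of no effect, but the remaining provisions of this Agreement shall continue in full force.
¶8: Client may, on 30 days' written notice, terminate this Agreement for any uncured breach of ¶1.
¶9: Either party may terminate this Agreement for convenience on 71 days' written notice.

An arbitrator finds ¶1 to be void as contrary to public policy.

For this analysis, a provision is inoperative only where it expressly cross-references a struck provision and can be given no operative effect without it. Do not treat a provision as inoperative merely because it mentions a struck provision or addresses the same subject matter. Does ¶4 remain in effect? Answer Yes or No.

¶1 is struck. The only function of ¶2 is the survival period for ¶1, so it cannot stand once ¶1 is removed. ¶8 operates only by reference to ¶1, so it falls with ¶1. ¶7 declares ¶5, ¶6, and ¶8 mutually dependent; since one of them has fallen, all of them are of no effect. That brings down ¶5 and ¶6 as well. The remainder continues in force under ¶7. That leaves ¶3, ¶4, ¶7, and ¶9 in effect. ¶4 is among the surviving provisions, so the answer is yes.

Yes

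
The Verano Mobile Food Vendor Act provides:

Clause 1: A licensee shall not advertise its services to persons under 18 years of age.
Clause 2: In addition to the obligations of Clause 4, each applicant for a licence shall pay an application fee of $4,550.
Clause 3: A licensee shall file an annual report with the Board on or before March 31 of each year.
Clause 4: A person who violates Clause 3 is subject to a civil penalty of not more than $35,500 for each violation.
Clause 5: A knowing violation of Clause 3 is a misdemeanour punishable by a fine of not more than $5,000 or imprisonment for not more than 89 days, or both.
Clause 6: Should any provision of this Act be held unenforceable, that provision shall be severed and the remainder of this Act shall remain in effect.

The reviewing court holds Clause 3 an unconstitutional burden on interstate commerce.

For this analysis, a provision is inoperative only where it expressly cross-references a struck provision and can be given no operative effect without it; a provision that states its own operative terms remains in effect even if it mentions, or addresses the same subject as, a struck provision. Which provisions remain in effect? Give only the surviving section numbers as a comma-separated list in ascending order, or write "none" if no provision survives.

Clause 3 is struck. Clause 4 merely fixes the civil penalty for violating Clause 3; with Clause 3 gone it has nothing to operate on and falls away. Clause 5 has no operative effect of its own apart from Clause 3 and is therefore inoperative. Clause 2 mentions Clause 4 but its own obligation stands independently of Clause 4, so Clause 2 is not affected. Under the severability clause in Clause 6, the remaining provisions continue in force. The provisions still in force are Clause 1, Clause 2, and Clause 6.

1, 2, 6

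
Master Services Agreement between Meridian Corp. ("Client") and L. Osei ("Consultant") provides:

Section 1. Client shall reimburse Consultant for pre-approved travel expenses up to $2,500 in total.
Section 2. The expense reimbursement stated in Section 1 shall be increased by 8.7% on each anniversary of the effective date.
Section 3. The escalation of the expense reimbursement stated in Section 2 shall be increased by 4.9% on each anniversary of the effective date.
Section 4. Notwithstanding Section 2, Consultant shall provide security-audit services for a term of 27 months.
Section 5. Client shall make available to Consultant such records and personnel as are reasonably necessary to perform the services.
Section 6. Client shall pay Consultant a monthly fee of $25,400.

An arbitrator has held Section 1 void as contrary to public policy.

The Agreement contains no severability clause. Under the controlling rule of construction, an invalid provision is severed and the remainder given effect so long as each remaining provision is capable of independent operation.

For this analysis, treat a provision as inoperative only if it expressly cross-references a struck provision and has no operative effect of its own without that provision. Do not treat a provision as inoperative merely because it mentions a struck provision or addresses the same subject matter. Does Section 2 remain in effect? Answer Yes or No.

No

Section 1 is struck. Section 2 operates only by reference to Section 1, so it falls with Section 1. Section 3 does nothing except set the escalation of the escalation of the expense reimbursement by reference to Section 2; with Section 2 gone it has no independent effect and is inoperative. Although Section 4 refers to Section 2, its operative terms do not depend on Section 2, so it remains in effect. With no severability clause, the stated default rule severs what cannot stand and enforces each remaining provision that can operate on its own. The provisions still in force are Section 4, Section 5, and Section 6. Section 2 is among the inoperative provisions, so the answer is no.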